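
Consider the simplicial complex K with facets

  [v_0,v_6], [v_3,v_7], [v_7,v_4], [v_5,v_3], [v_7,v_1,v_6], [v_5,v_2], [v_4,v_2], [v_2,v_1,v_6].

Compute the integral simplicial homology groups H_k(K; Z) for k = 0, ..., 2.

K has 8 vertices, 11 edges, 2 triangles.
rank ∂_0 = 0, rank ∂_1 = 7 ⇒ b_0 = 8 − 0 − 7 = 1; all invariant factors of ∂_1 are 1 so no torsion. So H_0 ≅ Z.
rank ∂_1 = 7, rank ∂_2 = 2 ⇒ b_1 = 11 − 7 − 2 = 2; all invariant factors of ∂_2 are 1 so no torsion. So H_1 ≅ Z^2.
rank ∂_2 = 2, rank ∂_3 = 0 ⇒ b_2 = 2 − 2 − 0 = 0. So H_2 ≅ 0.

H_0 ≅ Z,  H_1 ≅ Z^2,  H_2 = 0.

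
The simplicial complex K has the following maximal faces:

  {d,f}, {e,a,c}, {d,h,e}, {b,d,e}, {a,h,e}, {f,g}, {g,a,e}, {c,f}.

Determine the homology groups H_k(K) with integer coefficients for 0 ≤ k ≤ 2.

Order the vertices as a < b < c < d < e < f < g < h. Listing each simplex with vertices in this order, K has dimension 2 with simplices:

  0-simplices (8): a, b, c, d, e, f, g, h
  1-simplices (14): ac, ae, ag, ah, bd, be, ce, cf, de, df, dh, eg, eh, fg
  2-simplices (5): ace, aeg, aeh, bde, deh

Hence C_0 ≅ Z^8, C_1 ≅ Z^14, C_2 ≅ Z^5.

∂_1: C_1 → C_0 sends each edge [p,q] (with p < q) to q − p. For instance
  ∂ce = e − c.
The 8×14 boundary matrix has rank 7 and Smith normal form diag(1,1,1,1,1,1,1).

Boundary ∂_2: C_2 → C_1 sends each 2-simplex [p,q,r] to [q,r] − [p,r] + [p,q]. For instance
  ∂deh = eh − dh + de,
  ∂aeh = eh − ah + ae.
As a 14×5 matrix over Z this has rank 5, with invariant factors (1,1,1,1,1).

Computing H_k = (kernel of ∂_k) / (image of ∂_{k+1}):

  H_0: rank C_0 − rank ∂_1 = 8 − 7 = 1, and the invariant factors of ∂_1 are all 1, so H_0 ≅ Z.
  H_1: rank ker ∂_1 − rank ∂_2 = (14 − 7) − 5 = 2, and the invariant factors of ∂_2 are all 1, so H_1 ≅ Z^2.
  H_2: rank ker ∂_2 − rank ∂_3 = (5 − 5) − 0 = 0, and there is no ∂_3, so H_2 ≅ 0.

As a check, the Euler characteristic is 8 − 14 + 5 = -1, which agrees with 1 − 2 + 0 = -1.

H_0 ≅ Z,  H_1 ≅ Z^2,  H_2 = 0.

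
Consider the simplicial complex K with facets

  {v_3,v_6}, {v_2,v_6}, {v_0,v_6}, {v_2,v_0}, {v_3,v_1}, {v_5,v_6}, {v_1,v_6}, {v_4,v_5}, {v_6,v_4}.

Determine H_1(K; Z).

H_1 ≅ Z^3.

K has 7 vertices, 9 edges.
rank ∂_1 = 6, rank ∂_2 = 0 ⇒ b_1 = 9 − 6 − 0 = 3. So H_1 = Z^3.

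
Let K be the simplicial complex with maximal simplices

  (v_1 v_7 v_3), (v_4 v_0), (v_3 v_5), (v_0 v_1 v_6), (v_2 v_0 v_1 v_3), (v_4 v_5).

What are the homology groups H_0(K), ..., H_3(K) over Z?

We work with the vertex ordering v_0 < v_1 < v_2 < v_3 < v_4 < v_5 < v_6 < v_7. The simplices of K, each written with vertices in increasing order, are:

  0-simplices (8): [v_0], [v_1], [v_2], [v_3], [v_4], [v_5], [v_6], [v_7]
  1-simplices (13): [v_0,v_1], [v_0,v_2], [v_0,v_3], [v_0,v_4], [v_0,v_6], [v_1,v_2], [v_1,v_3], [v_1,v_6], [v_1,v_7], [v_2,v_3], [v_3,v_5], [v_3,v_7], [v_4,v_5]
  2-simplices (6): [v_0,v_1,v_2], [v_0,v_1,v_3], [v_0,v_1,v_6], [v_0,v_2,v_3], [v_1,v_2,v_3], [v_1,v_3,v_7]
  3-simplices (1): [v_0,v_1,v_2,v_3]

Hence C_0 ≅ Z^8, C_1 ≅ Z^13, C_2 ≅ Z^6, C_3 ≅ Z^1.

∂_1: C_1 → C_0 is given by ∂[p,q] = [q] − [p].
The resulting 8×13 matrix has rank 7, and its Smith normal form has invariant factors (1,1,1,1,1,1,1).

∂_2: C_2 → C_1 acts by ∂[p,q,r] = [q,r] − [p,r] + [p,q]. For instance
  ∂[v_0,v_2,v_3] = [v_2,v_3] − [v_0,v_3] + [v_0,v_2],
  ∂[v_0,v_1,v_3] = [v_1,v_3] − [v_0,v_3] + [v_0,v_1].
The 13×6 boundary matrix has rank 5 and Smith normal form diag(1,1,1,1,1).

The boundary map ∂_3: C_3 → C_2 sends each 3-simplex σ to the alternating sum Σ_i (−1)^i (σ with its i-th vertex removed). For instance
  ∂[v_0,v_1,v_2,v_3] = [v_1,v_2,v_3] − [v_0,v_2,v_3] + [v_0,v_1,v_3] − [v_0,v_1,v_2].
As a 6×1 matrix over Z this has rank 1, with invariant factors (1).

Now H_k = ker ∂_k / im ∂_{k+1}, so:

  H_0: rank C_0 − rank ∂_1 = 8 − 7 = 1, and the invariant factors of ∂_1 are all 1, so H_0 = Z.
  H_1: rank ker ∂_1 − rank ∂_2 = (13 − 7) − 5 = 1, and the invariant factors of ∂_2 are all 1, so H_1 = Z.
  H_2: rank ker ∂_2 − rank ∂_3 = (6 − 5) − 1 = 0, and the invariant factors of ∂_3 are all 1, so H_2 = 0.
  H_3: rank ker ∂_3 − rank ∂_4 = (1 − 1) − 0 = 0, and there is no ∂_4, so H_3 = 0.

H_0 ≅ Z,  H_1 ≅ Z,  H_2 = 0,  H_3 = 0.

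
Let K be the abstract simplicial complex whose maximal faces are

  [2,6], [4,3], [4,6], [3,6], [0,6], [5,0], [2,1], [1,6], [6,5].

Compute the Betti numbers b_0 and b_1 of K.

b_0 = 1, b_1 = 3.

Fix the vertex order 0 < 1 < 2 < 3 < 4 < 5 < 6 and write every simplex with vertices in increasing order. Then dim K = 1 and the simplices of K are:

  0-simplices (7): [0], [1], [2], [3], [4], [5], [6]
  1-simplices (9): [0,5], [0,6], [1,2], [1,6], [2,6], [3,4], [3,6], [4,6], [5,6]

giving chain groups C_0 ≅ Z^7, C_1 ≅ Z^9.

The boundary map ∂_1: C_1 → C_0 maps an edge to its endpoints' difference, ∂[p,q] = q − p. For instance
  ∂[5,6] = [6] − [5].
As a 7×9 matrix over Z this has rank 6, with invariant factors (1,1,1,1,1,1).

Now H_k = ker ∂_k / im ∂_{k+1}, so:

  H_0: rank C_0 − rank ∂_1 = 7 − 6 = 1, and the invariant factors of ∂_1 are all 1, so H_0 ≅ Z.
  H_1: rank ker ∂_1 − rank ∂_2 = (9 − 6) − 0 = 3, and there is no ∂_2, so H_1 ≅ Z^3.

Hence the Betti numbers are b_0 = 1, b_1 = 3.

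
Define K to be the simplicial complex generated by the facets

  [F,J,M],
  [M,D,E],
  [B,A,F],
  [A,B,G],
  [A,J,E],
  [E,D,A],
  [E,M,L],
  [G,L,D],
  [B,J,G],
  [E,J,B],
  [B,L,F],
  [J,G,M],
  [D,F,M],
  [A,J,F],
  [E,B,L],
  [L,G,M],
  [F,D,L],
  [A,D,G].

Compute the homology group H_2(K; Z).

Order the vertices as A < B < D < E < F < G < J < L < M. Listing each simplex with vertices in this order, K has dimension 2 with simplices:

  0-simplices (9): A, B, D, E, F, G, J, L, M
  1-simplices (27): AB, AD, AE, AF, AG, AJ, BE, BF, BG, BJ, BL, DE, DF, DG, DL, DM, EJ, EL, EM, FJ, FL, FM, GJ, GL, GM, JM, LM
  2-simplices (18): ABF, ABG, ADE, ADG, AEJ, AFJ, BEJ, BEL, BFL, BGJ, DEM, DFL, DFM, DGL, ELM, FJM, GJM, GLM

Hence C_0 ≅ Z^9, C_1 ≅ Z^27, C_2 ≅ Z^18.

Boundary ∂_1: C_1 → C_0 sends each edge [p,q] (with p < q) to q − p. For instance
  ∂BL = L − B.
This gives a 9×27 integer matrix of rank 8; reducing to Smith normal form yields diagonal entries (1,1,1,1,1,1,1,1).

The boundary map ∂_2: C_2 → C_1 sends each 2-simplex [p,q,r] to [q,r] − [p,r] + [p,q]. For instance
  ∂GLM = LM − GM + GL,
  ∂DFL = FL − DL + DF.
The 27×18 boundary matrix has rank 18 and Smith normal form diag(1,1,1,1,1,1,1,1,1,1,1,1,1,1,1,1,1,2).

Reading off H_k = ker ∂_k / im ∂_{k+1}:

  H_2: rank ker ∂_2 − rank ∂_3 = (18 − 18) − 0 = 0, and there is no ∂_3, so H_2 ≅ 0.

H_2 = 0.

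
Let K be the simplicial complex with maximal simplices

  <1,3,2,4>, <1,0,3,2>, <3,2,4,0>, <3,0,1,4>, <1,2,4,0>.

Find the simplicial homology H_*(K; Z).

H_0 ≅ Z,  H_1 = 0,  H_2 = 0,  H_3 ≅ Z.

K has 5 vertices, 10 edges, 10 triangles, 5 3-simplices.
rank ∂_0 = 0, rank ∂_1 = 4 ⇒ b_0 = 5 − 0 − 4 = 1; all invariant factors of ∂_1 are 1 so no torsion. So H_0 = Z.
rank ∂_1 = 4, rank ∂_2 = 6 ⇒ b_1 = 10 − 4 − 6 = 0; all invariant factors of ∂_2 are 1 so no torsion. So H_1 = 0.
rank ∂_2 = 6, rank ∂_3 = 4 ⇒ b_2 = 10 − 6 − 4 = 0; all invariant factors of ∂_3 are 1 so no torsion. So H_2 = 0.
rank ∂_3 = 4, rank ∂_4 = 0 ⇒ b_3 = 5 − 4 − 0 = 1. So H_3 = Z.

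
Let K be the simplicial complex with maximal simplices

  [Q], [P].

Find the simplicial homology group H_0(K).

K has 2 vertices.
rank ∂_0 = 0, rank ∂_1 = 0 ⇒ b_0 = 2 − 0 − 0 = 2. So H_0 ≅ Z^2.

H_0 = Z^2.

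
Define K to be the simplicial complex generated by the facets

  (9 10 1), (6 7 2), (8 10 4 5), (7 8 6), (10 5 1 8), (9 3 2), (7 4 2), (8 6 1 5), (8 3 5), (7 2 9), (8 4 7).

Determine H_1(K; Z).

H_1 ≅ Z^2.

Take the total order 1 < 2 < 3 < 4 < 5 < 6 < 7 < 8 < 9 < 10 on the vertex set. Then K (dimension 3) consists of the simplices:

  0-simplices (10): [1], [2], [3], [4], [5], [6], [7], [8], [9], [10]
  1-simplices (26): (26 of them)
  2-simplices (18): (18 of them)
  3-simplices (3): [1,5,6,8], [1,5,8,10], [4,5,8,10]

so the chain groups are C_0 ≅ Z^10, C_1 ≅ Z^26, C_2 ≅ Z^18, C_3 ≅ Z^3.

The boundary map ∂_1: C_1 → C_0 maps an edge to its endpoints' difference, ∂[p,q] = q − p.
The 10×26 boundary matrix has rank 9 and Smith normal form diag(1,1,1,1,1,1,1,1,1).

∂_2: C_2 → C_1 sends each 2-simplex [p,q,r] to [q,r] − [p,r] + [p,q]. For instance
  ∂[2,4,7] = [4,7] − [2,7] + [2,4],
  ∂[5,6,8] = [6,8] − [5,8] + [5,6].
The 26×18 boundary matrix has rank 15 and Smith normal form diag(1,1,1,1,1,1,1,1,1,1,1,1,1,1,1).

Boundary ∂_3: C_3 → C_2 sends each 3-simplex σ to the alternating sum Σ_i (−1)^i (σ with its i-th vertex removed). For instance
  ∂[4,5,8,10] = [5,8,10] − [4,8,10] + [4,5,10] − [4,5,8],
  ∂[1,5,6,8] = [5,6,8] − [1,6,8] + [1,5,8] − [1,5,6].
This gives a 18×3 integer matrix of rank 3; reducing to Smith normal form yields diagonal entries (1,1,1).

Now H_k = ker ∂_k / im ∂_{k+1}, so:

  H_1: rank ker ∂_1 − rank ∂_2 = (26 − 9) − 15 = 2, and the invariant factors of ∂_2 are all 1, so H_1 ≅ Z^2.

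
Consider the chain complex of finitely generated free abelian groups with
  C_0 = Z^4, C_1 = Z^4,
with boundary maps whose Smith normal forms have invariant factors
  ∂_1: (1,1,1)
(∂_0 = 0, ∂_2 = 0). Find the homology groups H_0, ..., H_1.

H_0: b_0 = 4 − 0 − 3 = 1; torsion from ∂_1 factors > 1: none. So H_0 = Z.
H_1: b_1 = 4 − 3 − 0 = 1; torsion from ∂_2 factors > 1: none. So H_1 = Z.

H_0 = Z,  H_1 = Z.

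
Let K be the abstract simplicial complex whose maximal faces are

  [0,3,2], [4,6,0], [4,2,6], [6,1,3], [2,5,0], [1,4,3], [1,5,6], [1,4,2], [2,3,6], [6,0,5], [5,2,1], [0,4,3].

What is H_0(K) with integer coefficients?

H_0 = Z.

We work with the vertex ordering 0 < 1 < 2 < 3 < 4 < 5 < 6. The simplices of K, each written with vertices in increasing order, are:

  0-simplices (7): [0], [1], [2], [3], [4], [5], [6]
  1-simplices (18): [0,2], [0,3], [0,4], [0,5], [0,6], [1,2], [1,3], [1,4], [1,5], [1,6], [2,3], [2,4], [2,5], [2,6], [3,4], [3,6], [4,6], [5,6]
  2-simplices (12): [0,2,3], [0,2,5], [0,3,4], [0,4,6], [0,5,6], [1,2,4], [1,2,5], [1,3,4], [1,3,6], [1,5,6], [2,3,6], [2,4,6]

giving chain groups C_0 ≅ Z^7, C_1 ≅ Z^18, C_2 ≅ Z^12.

∂_1: C_1 → C_0 is given by ∂[p,q] = [q] − [p].
This gives a 7×18 integer matrix of rank 6; reducing to Smith normal form yields diagonal entries (1,1,1,1,1,1).

Boundary ∂_2: C_2 → C_1 maps a triangle to the signed sum of its edges. For instance
  ∂[1,3,6] = [3,6] − [1,6] + [1,3],
  ∂[1,2,4] = [2,4] − [1,4] + [1,2].
This gives a 18×12 integer matrix of rank 12; reducing to Smith normal form yields diagonal entries (1,1,1,1,1,1,1,1,1,1,1,2).

Reading off H_k = ker ∂_k / im ∂_{k+1}:

  H_0: rank C_0 − rank ∂_1 = 7 − 6 = 1, and the invariant factors of ∂_1 are all 1, so H_0 ≅ Z.

(K is a triangulation of the real projective plane RP^2.)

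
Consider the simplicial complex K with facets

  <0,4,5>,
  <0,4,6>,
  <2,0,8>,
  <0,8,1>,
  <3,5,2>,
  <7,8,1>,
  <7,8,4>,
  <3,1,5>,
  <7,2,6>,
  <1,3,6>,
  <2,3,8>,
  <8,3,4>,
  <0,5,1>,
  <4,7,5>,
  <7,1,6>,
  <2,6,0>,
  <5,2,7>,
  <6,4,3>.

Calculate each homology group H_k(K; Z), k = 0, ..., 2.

H_0 ≅ Z,  H_1 ≅ Z^2,  H_2 ≅ Z.

Fix the vertex order 0 < 1 < 2 < 3 < 4 < 5 < 6 < 7 < 8 and write every simplex with vertices in increasing order. Then dim K = 2 and the simplices of K are:

  0-simplices (9): [0], [1], [2], [3], [4], [5], [6], [7], [8]
  1-simplices (27): (27 of them)
  2-simplices (18): [0,1,5], [0,1,8], [0,2,6], [0,2,8], [0,4,5], [0,4,6], [1,3,5], [1,3,6], [1,6,7], [1,7,8], [2,3,5], [2,3,8], [2,5,7], [2,6,7], [3,4,6], [3,4,8], [4,5,7], [4,7,8]

so the chain groups are C_0 ≅ Z^9, C_1 ≅ Z^27, C_2 ≅ Z^18.

The boundary map ∂_1: C_1 → C_0 is given by ∂[p,q] = [q] − [p]. For instance
  ∂[2,6] = [6] − [2].
As a 9×27 matrix over Z this has rank 8, with invariant factors (1,1,1,1,1,1,1,1).

The boundary map ∂_2: C_2 → C_1 sends each 2-simplex [p,q,r] to [q,r] − [p,r] + [p,q]. For instance
  ∂[3,4,8] = [4,8] − [3,8] + [3,4],
  ∂[2,3,5] = [3,5] − [2,5] + [2,3].
As a 27×18 matrix over Z this has rank 17, with invariant factors (1,1,1,1,1,1,1,1,1,1,1,1,1,1,1,1,1).

Reading off H_k = ker ∂_k / im ∂_{k+1}:

  H_0: rank C_0 − rank ∂_1 = 9 − 8 = 1, and the invariant factors of ∂_1 are all 1, so H_0 ≅ Z.
  H_1: rank ker ∂_1 − rank ∂_2 = (27 − 8) − 17 = 2, and the invariant factors of ∂_2 are all 1, so H_1 ≅ Z^2.
  H_2: rank ker ∂_2 − rank ∂_3 = (18 − 17) − 0 = 1, and there is no ∂_3, so H_2 ≅ Z.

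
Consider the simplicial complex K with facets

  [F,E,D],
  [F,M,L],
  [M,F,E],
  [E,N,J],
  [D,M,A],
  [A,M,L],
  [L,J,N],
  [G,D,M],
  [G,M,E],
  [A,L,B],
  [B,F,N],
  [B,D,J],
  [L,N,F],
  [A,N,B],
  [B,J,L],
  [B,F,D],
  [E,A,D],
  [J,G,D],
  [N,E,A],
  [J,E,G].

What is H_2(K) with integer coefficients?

H_2 ≅ 0.

We work with the vertex ordering A < B < D < E < F < G < J < L < M < N. The simplices of K, each written with vertices in increasing order, are:

  0-simplices (10): A, B, D, E, F, G, J, L, M, N
  1-simplices (30): AB, AD, AE, AL, AM, AN, BD, BF, BJ, BL, BN, DE, DF, DG, DJ, DM, EF, EG, EJ, EM, EN, FL, FM, FN, GJ, GM, JL, JN, LM, LN
  2-simplices (20): ABL, ABN, ADE, ADM, AEN, ALM, BDF, BDJ, BFN, BJL, DEF, DGJ, DGM, EFM, EGJ, EGM, EJN, FLM, FLN, JLN

so the chain groups are C_0 ≅ Z^10, C_1 ≅ Z^30, C_2 ≅ Z^20.

The boundary map ∂_1: C_1 → C_0 maps an edge to its endpoints' difference, ∂[p,q] = q − p.
This gives a 10×30 integer matrix of rank 9; reducing to Smith normal form yields diagonal entries (1,1,1,1,1,1,1,1,1).

The boundary map ∂_2: C_2 → C_1 sends each 2-simplex [p,q,r] to [q,r] − [p,r] + [p,q]. For instance
  ∂ADE = DE − AE + AD,
  ∂FLM = LM − FM + FL.
The 30×20 boundary matrix has rank 20 and Smith normal form diag(1,1,1,1,1,1,1,1,1,1,1,1,1,1,1,1,1,1,1,2).

From H_k ≅ ker(∂_k) / im(∂_{k+1}) we obtain:

  H_2: rank ker ∂_2 − rank ∂_3 = (20 − 20) − 0 = 0, and there is no ∂_3, so H_2 = 0.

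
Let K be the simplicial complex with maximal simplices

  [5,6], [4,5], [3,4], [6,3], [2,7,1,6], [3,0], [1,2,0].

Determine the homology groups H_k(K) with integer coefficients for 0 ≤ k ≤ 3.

Fix the vertex order 0 < 1 < 2 < 3 < 4 < 5 < 6 < 7 and write every simplex with vertices in increasing order. Then dim K = 3 and the simplices of K are:

  0-simplices (8): [0], [1], [2], [3], [4], [5], [6], [7]
  1-simplices (13): [0,1], [0,2], [0,3], [1,2], [1,6], [1,7], [2,6], [2,7], [3,4], [3,6], [4,5], [5,6], [6,7]
  2-simplices (5): [0,1,2], [1,2,6], [1,2,7], [1,6,7], [2,6,7]
  3-simplices (1): [1,2,6,7]

so the chain groups are C_0 ≅ Z^8, C_1 ≅ Z^13, C_2 ≅ Z^5, C_3 ≅ Z^1.

Boundary ∂_1: C_1 → C_0 sends each edge [p,q] (with p < q) to q − p.
The resulting 8×13 matrix has rank 7, and its Smith normal form has invariant factors (1,1,1,1,1,1,1).

Boundary ∂_2: C_2 → C_1 maps a triangle to the signed sum of its edges. For instance
  ∂[0,1,2] = [1,2] − [0,2] + [0,1],
  ∂[2,6,7] = [6,7] − [2,7] + [2,6].
The resulting 13×5 matrix has rank 4, and its Smith normal form has invariant factors (1,1,1,1).

∂_3: C_3 → C_2 sends each 3-simplex σ to the alternating sum Σ_i (−1)^i (σ with its i-th vertex removed). For instance
  ∂[1,2,6,7] = [2,6,7] − [1,6,7] + [1,2,7] − [1,2,6].
The 5×1 boundary matrix has rank 1 and Smith normal form diag(1).

From H_k ≅ ker(∂_k) / im(∂_{k+1}) we obtain:

  H_0: rank C_0 − rank ∂_1 = 8 − 7 = 1, and the invariant factors of ∂_1 are all 1, so H_0 = Z.
  H_1: rank ker ∂_1 − rank ∂_2 = (13 − 7) − 4 = 2, and the invariant factors of ∂_2 are all 1, so H_1 = Z^2.
  H_2: rank ker ∂_2 − rank ∂_3 = (5 − 4) − 1 = 0, and the invariant factors of ∂_3 are all 1, so H_2 = 0.
  H_3: rank ker ∂_3 − rank ∂_4 = (1 − 1) − 0 = 0, and there is no ∂_4, so H_3 = 0.

H_0 ≅ Z,  H_1 ≅ Z^2,  H_2 = 0,  H_3 = 0.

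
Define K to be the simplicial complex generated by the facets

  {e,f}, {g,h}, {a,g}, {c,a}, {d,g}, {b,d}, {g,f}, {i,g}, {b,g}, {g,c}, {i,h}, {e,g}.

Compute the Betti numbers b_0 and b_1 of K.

Order the vertices as a < b < c < d < e < f < g < h < i. Listing each simplex with vertices in this order, K has dimension 1 with simplices:

  0-simplices (9): a, b, c, d, e, f, g, h, i
  1-simplices (12): ac, ag, bd, bg, cg, dg, ef, eg, fg, gh, gi, hi

Hence C_0 ≅ Z^9, C_1 ≅ Z^12.

∂_1: C_1 → C_0 is given by ∂[p,q] = [q] − [p].
The 9×12 boundary matrix has rank 8 and Smith normal form diag(1,1,1,1,1,1,1,1).

Reading off H_k = ker ∂_k / im ∂_{k+1}:

  H_0: rank C_0 − rank ∂_1 = 9 − 8 = 1, and the invariant factors of ∂_1 are all 1, so H_0 ≅ Z.
  H_1: rank ker ∂_1 − rank ∂_2 = (12 − 8) − 0 = 4, and there is no ∂_2, so H_1 ≅ Z^4.

Hence the Betti numbers are b_0 = 1, b_1 = 4.

b_0 = 1, b_1 = 4.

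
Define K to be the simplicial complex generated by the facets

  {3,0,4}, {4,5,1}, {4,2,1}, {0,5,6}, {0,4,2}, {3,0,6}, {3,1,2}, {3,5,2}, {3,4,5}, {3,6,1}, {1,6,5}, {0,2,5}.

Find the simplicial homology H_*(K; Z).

H_0 = Z,  H_1 = Z/2,  H_2 = 0.

Order the vertices as 0 < 1 < 2 < 3 < 4 < 5 < 6. Listing each simplex with vertices in this order, K has dimension 2 with simplices:

  0-simplices (7): [0], [1], [2], [3], [4], [5], [6]
  1-simplices (18): [0,2], [0,3], [0,4], [0,5], [0,6], [1,2], [1,3], [1,4], [1,5], [1,6], [2,3], [2,4], [2,5], [3,4], [3,5], [3,6], [4,5], [5,6]
  2-simplices (12): [0,2,4], [0,2,5], [0,3,4], [0,3,6], [0,5,6], [1,2,3], [1,2,4], [1,3,6], [1,4,5], [1,5,6], [2,3,5], [3,4,5]

Hence C_0 ≅ Z^7, C_1 ≅ Z^18, C_2 ≅ Z^12.

The boundary map ∂_1: C_1 → C_0 is given by ∂[p,q] = [q] − [p].
As a 7×18 matrix over Z this has rank 6, with invariant factors (1,1,1,1,1,1).

∂_2: C_2 → C_1 sends each 2-simplex [p,q,r] to [q,r] − [p,r] + [p,q]. For instance
  ∂[1,5,6] = [5,6] − [1,6] + [1,5],
  ∂[0,3,6] = [3,6] − [0,6] + [0,3].
The resulting 18×12 matrix has rank 12, and its Smith normal form has invariant factors (1,1,1,1,1,1,1,1,1,1,1,2).

Reading off H_k = ker ∂_k / im ∂_{k+1}:

  H_0: rank C_0 − rank ∂_1 = 7 − 6 = 1, and the invariant factors of ∂_1 are all 1, so H_0 ≅ Z.
  H_1: rank ker ∂_1 − rank ∂_2 = (18 − 6) − 12 = 0, and ∂_2 has invariant factor 2 > 1, so H_1 ≅ Z/2.
  H_2: rank ker ∂_2 − rank ∂_3 = (12 − 12) − 0 = 0, and there is no ∂_3, so H_2 ≅ 0.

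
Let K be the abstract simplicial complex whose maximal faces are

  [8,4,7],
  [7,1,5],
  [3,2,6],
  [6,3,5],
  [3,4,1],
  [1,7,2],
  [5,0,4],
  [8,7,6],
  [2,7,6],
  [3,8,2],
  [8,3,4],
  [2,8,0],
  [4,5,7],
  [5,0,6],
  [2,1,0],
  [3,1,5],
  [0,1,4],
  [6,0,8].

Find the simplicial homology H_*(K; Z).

Order the vertices as 0 < 1 < 2 < 3 < 4 < 5 < 6 < 7 < 8. Listing each simplex with vertices in this order, K has dimension 2 with simplices:

  0-simplices (9): [0], [1], [2], [3], [4], [5], [6], [7], [8]
  1-simplices (27): (27 of them)
  2-simplices (18): [0,1,2], [0,1,4], [0,2,8], [0,4,5], [0,5,6], [0,6,8], [1,2,7], [1,3,4], [1,3,5], [1,5,7], [2,3,6], [2,3,8], [2,6,7], [3,4,8], [3,5,6], [4,5,7], [4,7,8], [6,7,8]

Hence C_0 ≅ Z^9, C_1 ≅ Z^27, C_2 ≅ Z^18.

Boundary ∂_1: C_1 → C_0 sends each edge [p,q] (with p < q) to q − p. For instance
  ∂[3,5] = [5] − [3].
As a 9×27 matrix over Z this has rank 8, with invariant factors (1,1,1,1,1,1,1,1).

The boundary map ∂_2: C_2 → C_1 acts by ∂[p,q,r] = [q,r] − [p,r] + [p,q]. For instance
  ∂[2,3,6] = [3,6] − [2,6] + [2,3],
  ∂[0,2,8] = [2,8] − [0,8] + [0,2].
The resulting 27×18 matrix has rank 18, and its Smith normal form has invariant factors (1,1,1,1,1,1,1,1,1,1,1,1,1,1,1,1,1,2).

Computing H_k = (kernel of ∂_k) / (image of ∂_{k+1}):

  H_0: rank C_0 − rank ∂_1 = 9 − 8 = 1, and the invariant factors of ∂_1 are all 1, so H_0 ≅ Z.
  H_1: rank ker ∂_1 − rank ∂_2 = (27 − 8) − 18 = 1, and ∂_2 has invariant factor 2 > 1, so H_1 ≅ Z ⊕ Z_2.
  H_2: rank ker ∂_2 − rank ∂_3 = (18 − 18) − 0 = 0, and there is no ∂_3, so H_2 ≅ 0.

H_0 = Z,  H_1 = Z ⊕ Z_2,  H_2 = 0.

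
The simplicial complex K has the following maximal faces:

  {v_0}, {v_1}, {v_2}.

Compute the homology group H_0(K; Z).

H_0 = Z^3.

Take the total order v_0 < v_1 < v_2 on the vertex set. Then K (dimension 0) consists of the simplices:

  0-simplices (3): [v_0], [v_1], [v_2]

so the chain groups are C_0 ≅ Z^3.

Now H_k = ker ∂_k / im ∂_{k+1}, so:

  H_0: rank C_0 − rank ∂_1 = 3 − 0 = 3, and there is no ∂_1, so H_0 ≅ Z^3.

(K is a triangulation of a set of 3 points.)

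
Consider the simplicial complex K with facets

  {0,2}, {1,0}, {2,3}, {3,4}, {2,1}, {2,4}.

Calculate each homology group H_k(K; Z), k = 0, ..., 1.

H_0 = Z,  H_1 = Z^2.

We work with the vertex ordering 0 < 1 < 2 < 3 < 4. The simplices of K, each written with vertices in increasing order, are:

  0-simplices (5): [0], [1], [2], [3], [4]
  1-simplices (6): [0,1], [0,2], [1,2], [2,3], [2,4], [3,4]

giving chain groups C_0 ≅ Z^5, C_1 ≅ Z^6.

∂_1: C_1 → C_0 sends each edge [p,q] (with p < q) to q − p. For instance
  ∂[1,2] = [2] − [1].
This gives a 5×6 integer matrix of rank 4; reducing to Smith normal form yields diagonal entries (1,1,1,1).

Computing H_k = (kernel of ∂_k) / (image of ∂_{k+1}):

  H_0: rank C_0 − rank ∂_1 = 5 − 4 = 1, and the invariant factors of ∂_1 are all 1, so H_0 = Z.
  H_1: rank ker ∂_1 − rank ∂_2 = (6 − 4) − 0 = 2, and there is no ∂_2, so H_1 = Z^2.

As a check, the Euler characteristic is 5 − 6 = -1, which agrees with 1 − 2 = -1.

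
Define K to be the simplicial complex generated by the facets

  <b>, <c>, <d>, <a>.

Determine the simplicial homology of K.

Order the vertices as a < b < c < d. Listing each simplex with vertices in this order, K has dimension 0 with simplices:

  0-simplices (4): a, b, c, d

Hence C_0 ≅ Z^4.

From H_k ≅ ker(∂_k) / im(∂_{k+1}) we obtain:

  H_0: rank C_0 − rank ∂_1 = 4 − 0 = 4, and there is no ∂_1, so H_0 = Z^4.

H_0 ≅ Z^4.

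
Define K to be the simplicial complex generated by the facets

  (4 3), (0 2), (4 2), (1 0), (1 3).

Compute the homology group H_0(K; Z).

H_0 = Z.

Order the vertices as 0 < 1 < 2 < 3 < 4. Listing each simplex with vertices in this order, K has dimension 1 with simplices:

  0-simplices (5): [0], [1], [2], [3], [4]
  1-simplices (5): [0,1], [0,2], [1,3], [2,4], [3,4]

giving chain groups C_0 ≅ Z^5, C_1 ≅ Z^5.

Boundary ∂_1: C_1 → C_0 is given by ∂[p,q] = [q] − [p].
The resulting 5×5 matrix has rank 4, and its Smith normal form has invariant factors (1,1,1,1).

Now H_k = ker ∂_k / im ∂_{k+1}, so:

  H_0: rank C_0 − rank ∂_1 = 5 − 4 = 1, and the invariant factors of ∂_1 are all 1, so H_0 ≅ Z.

(K is a triangulation of the circle S^1.)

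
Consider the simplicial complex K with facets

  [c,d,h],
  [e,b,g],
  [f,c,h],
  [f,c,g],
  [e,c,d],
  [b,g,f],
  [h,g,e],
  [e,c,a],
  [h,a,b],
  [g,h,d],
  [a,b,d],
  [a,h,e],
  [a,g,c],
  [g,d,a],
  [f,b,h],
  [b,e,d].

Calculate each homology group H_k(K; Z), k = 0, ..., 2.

Order the vertices as a < b < c < d < e < f < g < h. Listing each simplex with vertices in this order, K has dimension 2 with simplices:

  0-simplices (8): a, b, c, d, e, f, g, h
  1-simplices (24): ab, ac, ad, ae, ag, ah, bd, be, bf, bg, bh, cd, ce, cf, cg, ch, de, dg, dh, eg, eh, fg, fh, gh
  2-simplices (16): abd, abh, ace, acg, adg, aeh, bde, beg, bfg, bfh, cde, cdh, cfg, cfh, dgh, egh

Hence C_0 ≅ Z^8, C_1 ≅ Z^24, C_2 ≅ Z^16.

Boundary ∂_1: C_1 → C_0 is given by ∂[p,q] = [q] − [p]. For instance
  ∂de = e − d.
As a 8×24 matrix over Z this has rank 7, with invariant factors (1,1,1,1,1,1,1).

The boundary map ∂_2: C_2 → C_1 maps a triangle to the signed sum of its edges. For instance
  ∂adg = dg − ag + ad,
  ∂bde = de − be + bd.
The resulting 24×16 matrix has rank 15, and its Smith normal form has invariant factors (1,1,1,1,1,1,1,1,1,1,1,1,1,1,1).

From H_k ≅ ker(∂_k) / im(∂_{k+1}) we obtain:

  H_0: rank C_0 − rank ∂_1 = 8 − 7 = 1, and the invariant factors of ∂_1 are all 1, so H_0 = Z.
  H_1: rank ker ∂_1 − rank ∂_2 = (24 − 7) − 15 = 2, and the invariant factors of ∂_2 are all 1, so H_1 = Z^2.
  H_2: rank ker ∂_2 − rank ∂_3 = (16 − 15) − 0 = 1, and there is no ∂_3, so H_2 = Z.

As a check, the Euler characteristic is 8 − 24 + 16 = 0, which agrees with 1 − 2 + 1 = 0.
(K is a triangulation of the torus T^2.)

H_0 = Z,  H_1 = Z^2,  H_2 = Z.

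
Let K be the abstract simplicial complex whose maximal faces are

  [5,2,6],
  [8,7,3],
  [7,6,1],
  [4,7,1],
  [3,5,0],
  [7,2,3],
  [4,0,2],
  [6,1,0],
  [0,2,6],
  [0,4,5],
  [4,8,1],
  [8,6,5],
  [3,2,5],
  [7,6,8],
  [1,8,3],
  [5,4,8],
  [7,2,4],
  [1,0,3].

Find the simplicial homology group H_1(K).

H_1 = Z ⊕ Z/2Z.

We work with the vertex ordering 0 < 1 < 2 < 3 < 4 < 5 < 6 < 7 < 8. The simplices of K, each written with vertices in increasing order, are:

  0-simplices (9): [0], [1], [2], [3], [4], [5], [6], [7], [8]
  1-simplices (27): (27 of them)
  2-simplices (18): [0,1,3], [0,1,6], [0,2,4], [0,2,6], [0,3,5], [0,4,5], [1,3,8], [1,4,7], [1,4,8], [1,6,7], [2,3,5], [2,3,7], [2,4,7], [2,5,6], [3,7,8], [4,5,8], [5,6,8], [6,7,8]

Hence C_0 ≅ Z^9, C_1 ≅ Z^27, C_2 ≅ Z^18.

Boundary ∂_1: C_1 → C_0 is given by ∂[p,q] = [q] − [p]. For instance
  ∂[1,8] = [8] − [1].
This gives a 9×27 integer matrix of rank 8; reducing to Smith normal form yields diagonal entries (1,1,1,1,1,1,1,1).

The boundary map ∂_2: C_2 → C_1 acts by ∂[p,q,r] = [q,r] − [p,r] + [p,q]. For instance
  ∂[0,4,5] = [4,5] − [0,5] + [0,4],
  ∂[0,2,6] = [2,6] − [0,6] + [0,2].
As a 27×18 matrix over Z this has rank 18, with invariant factors (1,1,1,1,1,1,1,1,1,1,1,1,1,1,1,1,1,2).

Now H_k = ker ∂_k / im ∂_{k+1}, so:

  H_1: rank ker ∂_1 − rank ∂_2 = (27 − 8) − 18 = 1, and ∂_2 has invariant factor 2 > 1, so H_1 = Z ⊕ Z/2Z.

(K is a triangulation of the Klein bottle.)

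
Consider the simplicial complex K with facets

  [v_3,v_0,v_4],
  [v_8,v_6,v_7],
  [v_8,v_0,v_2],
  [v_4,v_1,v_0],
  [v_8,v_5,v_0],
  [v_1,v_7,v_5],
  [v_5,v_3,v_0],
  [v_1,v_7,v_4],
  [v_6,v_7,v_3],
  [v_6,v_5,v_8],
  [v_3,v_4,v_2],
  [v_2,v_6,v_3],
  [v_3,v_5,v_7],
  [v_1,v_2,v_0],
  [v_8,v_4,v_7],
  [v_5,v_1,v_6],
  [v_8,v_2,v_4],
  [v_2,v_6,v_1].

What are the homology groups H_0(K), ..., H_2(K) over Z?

Take the total order v_0 < v_1 < v_2 < v_3 < v_4 < v_5 < v_6 < v_7 < v_8 on the vertex set. Then K (dimension 2) consists of the simplices:

  0-simplices (9): [v_0], [v_1], [v_2], [v_3], [v_4], [v_5], [v_6], [v_7], [v_8]
  1-simplices (27): (27 of them)
  2-simplices (18): (18 of them)

giving chain groups C_0 ≅ Z^9, C_1 ≅ Z^27, C_2 ≅ Z^18.

Boundary ∂_1: C_1 → C_0 is given by ∂[p,q] = [q] − [p]. For instance
  ∂[v_2,v_3] = [v_3] − [v_2].
This gives a 9×27 integer matrix of rank 8; reducing to Smith normal form yields diagonal entries (1,1,1,1,1,1,1,1).

∂_2: C_2 → C_1 maps a triangle to the signed sum of its edges. For instance
  ∂[v_1,v_4,v_7] = [v_4,v_7] − [v_1,v_7] + [v_1,v_4],
  ∂[v_0,v_5,v_8] = [v_5,v_8] − [v_0,v_8] + [v_0,v_5].
The resulting 27×18 matrix has rank 18, and its Smith normal form has invariant factors (1,1,1,1,1,1,1,1,1,1,1,1,1,1,1,1,1,2).

Reading off H_k = ker ∂_k / im ∂_{k+1}:

  H_0: rank C_0 − rank ∂_1 = 9 − 8 = 1, and the invariant factors of ∂_1 are all 1, so H_0 ≅ Z.
  H_1: rank ker ∂_1 − rank ∂_2 = (27 − 8) − 18 = 1, and ∂_2 has invariant factor 2 > 1, so H_1 ≅ Z ⊕ Z/2.
  H_2: rank ker ∂_2 − rank ∂_3 = (18 − 18) − 0 = 0, and there is no ∂_3, so H_2 ≅ 0.

(K is a triangulation of the Klein bottle.)

H_0 ≅ Z,  H_1 ≅ Z ⊕ Z/2,  H_2 = 0.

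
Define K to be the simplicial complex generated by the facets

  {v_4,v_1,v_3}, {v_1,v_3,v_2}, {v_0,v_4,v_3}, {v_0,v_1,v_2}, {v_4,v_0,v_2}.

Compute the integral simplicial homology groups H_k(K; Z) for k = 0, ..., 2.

We work with the vertex ordering v_0 < v_1 < v_2 < v_3 < v_4. The simplices of K, each written with vertices in increasing order, are:

  0-simplices (5): [v_0], [v_1], [v_2], [v_3], [v_4]
  1-simplices (10): [v_0,v_1], [v_0,v_2], [v_0,v_3], [v_0,v_4], [v_1,v_2], [v_1,v_3], [v_1,v_4], [v_2,v_3], [v_2,v_4], [v_3,v_4]
  2-simplices (5): [v_0,v_1,v_2], [v_0,v_2,v_4], [v_0,v_3,v_4], [v_1,v_2,v_3], [v_1,v_3,v_4]

giving chain groups C_0 ≅ Z^5, C_1 ≅ Z^10, C_2 ≅ Z^5.

The boundary map ∂_1: C_1 → C_0 maps an edge to its endpoints' difference, ∂[p,q] = q − p. For instance
  ∂[v_0,v_2] = [v_2] − [v_0].
As a 5×10 matrix over Z this has rank 4, with invariant factors (1,1,1,1).

∂_2: C_2 → C_1 maps a triangle to the signed sum of its edges. For instance
  ∂[v_1,v_2,v_3] = [v_2,v_3] − [v_1,v_3] + [v_1,v_2],
  ∂[v_0,v_2,v_4] = [v_2,v_4] − [v_0,v_4] + [v_0,v_2].
As a 10×5 matrix over Z this has rank 5, with invariant factors (1,1,1,1,1).

Reading off H_k = ker ∂_k / im ∂_{k+1}:

  H_0: rank C_0 − rank ∂_1 = 5 − 4 = 1, and the invariant factors of ∂_1 are all 1, so H_0 = Z.
  H_1: rank ker ∂_1 − rank ∂_2 = (10 − 4) − 5 = 1, and the invariant factors of ∂_2 are all 1, so H_1 = Z.
  H_2: rank ker ∂_2 − rank ∂_3 = (5 − 5) − 0 = 0, and there is no ∂_3, so H_2 = 0.

H_0 = Z,  H_1 = Z,  H_2 = 0.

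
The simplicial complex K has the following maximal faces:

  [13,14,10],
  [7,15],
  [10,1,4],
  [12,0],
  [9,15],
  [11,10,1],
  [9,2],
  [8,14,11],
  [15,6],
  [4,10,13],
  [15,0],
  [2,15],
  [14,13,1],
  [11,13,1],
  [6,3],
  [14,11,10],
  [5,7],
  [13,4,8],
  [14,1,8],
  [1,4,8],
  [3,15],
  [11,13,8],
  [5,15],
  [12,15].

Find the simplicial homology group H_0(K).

We work with the vertex ordering 0 < 1 < 2 < 3 < 4 < 5 < 6 < 7 < 8 < 9 < 10 < 11 < 12 < 13 < 14 < 15. The simplices of K, each written with vertices in increasing order, are:

  0-simplices (16): [0], [1], [2], [3], [4], [5], [6], [7], [8], [9], [10], [11], [12], [13], [14], [15]
  1-simplices (30): (30 of them)
  2-simplices (12): [1,4,8], [1,4,10], [1,8,14], [1,10,11], [1,11,13], [1,13,14], [4,8,13], [4,10,13], [8,11,13], [8,11,14], [10,11,14], [10,13,14]

giving chain groups C_0 ≅ Z^16, C_1 ≅ Z^30, C_2 ≅ Z^12.

∂_1: C_1 → C_0 maps an edge to its endpoints' difference, ∂[p,q] = q − p. For instance
  ∂[1,14] = [14] − [1].
As a 16×30 matrix over Z this has rank 14, with invariant factors (1,1,1,1,1,1,1,1,1,1,1,1,1,1).

∂_2: C_2 → C_1 sends each 2-simplex [p,q,r] to [q,r] − [p,r] + [p,q]. For instance
  ∂[1,11,13] = [11,13] − [1,13] + [1,11],
  ∂[1,4,8] = [4,8] − [1,8] + [1,4].
This gives a 30×12 integer matrix of rank 12; reducing to Smith normal form yields diagonal entries (1,1,1,1,1,1,1,1,1,1,1,2).

From H_k ≅ ker(∂_k) / im(∂_{k+1}) we obtain:

  H_0: rank C_0 − rank ∂_1 = 16 − 14 = 2, and the invariant factors of ∂_1 are all 1, so H_0 = Z^2.

(K is a triangulation of the disjoint union of the real projective plane RP^2 and a wedge of 4 circles.)

H_0 = Z^2.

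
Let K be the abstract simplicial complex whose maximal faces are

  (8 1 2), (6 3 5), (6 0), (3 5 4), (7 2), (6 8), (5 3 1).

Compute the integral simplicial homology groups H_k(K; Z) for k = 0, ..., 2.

H_0 ≅ Z,  H_1 ≅ Z,  H_2 = 0.

Order the vertices as 0 < 1 < 2 < 3 < 4 < 5 < 6 < 7 < 8. Listing each simplex with vertices in this order, K has dimension 2 with simplices:

  0-simplices (9): [0], [1], [2], [3], [4], [5], [6], [7], [8]
  1-simplices (13): [0,6], [1,2], [1,3], [1,5], [1,8], [2,7], [2,8], [3,4], [3,5], [3,6], [4,5], [5,6], [6,8]
  2-simplices (4): [1,2,8], [1,3,5], [3,4,5], [3,5,6]

Hence C_0 ≅ Z^9, C_1 ≅ Z^13, C_2 ≅ Z^4.

The boundary map ∂_1: C_1 → C_0 sends each edge [p,q] (with p < q) to q − p.
The 9×13 boundary matrix has rank 8 and Smith normal form diag(1,1,1,1,1,1,1,1).

The boundary map ∂_2: C_2 → C_1 sends each 2-simplex [p,q,r] to [q,r] − [p,r] + [p,q]. For instance
  ∂[1,3,5] = [3,5] − [1,5] + [1,3],
  ∂[3,5,6] = [5,6] − [3,6] + [3,5].
The 13×4 boundary matrix has rank 4 and Smith normal form diag(1,1,1,1).

Computing H_k = (kernel of ∂_k) / (image of ∂_{k+1}):

  H_0: rank C_0 − rank ∂_1 = 9 − 8 = 1, and the invariant factors of ∂_1 are all 1, so H_0 = Z.
  H_1: rank ker ∂_1 − rank ∂_2 = (13 − 8) − 4 = 1, and the invariant factors of ∂_2 are all 1, so H_1 = Z.
  H_2: rank ker ∂_2 − rank ∂_3 = (4 − 4) − 0 = 0, and there is no ∂_3, so H_2 = 0.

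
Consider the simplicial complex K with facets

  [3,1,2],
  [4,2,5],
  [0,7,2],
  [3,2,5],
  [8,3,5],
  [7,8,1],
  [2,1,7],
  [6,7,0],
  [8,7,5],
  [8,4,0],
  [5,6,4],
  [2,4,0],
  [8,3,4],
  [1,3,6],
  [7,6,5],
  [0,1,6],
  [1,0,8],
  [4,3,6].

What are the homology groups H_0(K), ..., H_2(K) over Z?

We work with the vertex ordering 0 < 1 < 2 < 3 < 4 < 5 < 6 < 7 < 8. The simplices of K, each written with vertices in increasing order, are:

  0-simplices (9): [0], [1], [2], [3], [4], [5], [6], [7], [8]
  1-simplices (27): (27 of them)
  2-simplices (18): [0,1,6], [0,1,8], [0,2,4], [0,2,7], [0,4,8], [0,6,7], [1,2,3], [1,2,7], [1,3,6], [1,7,8], [2,3,5], [2,4,5], [3,4,6], [3,4,8], [3,5,8], [4,5,6], [5,6,7], [5,7,8]

giving chain groups C_0 ≅ Z^9, C_1 ≅ Z^27, C_2 ≅ Z^18.

The boundary map ∂_1: C_1 → C_0 maps an edge to its endpoints' difference, ∂[p,q] = q − p. For instance
  ∂[4,6] = [6] − [4].
This gives a 9×27 integer matrix of rank 8; reducing to Smith normal form yields diagonal entries (1,1,1,1,1,1,1,1).

Boundary ∂_2: C_2 → C_1 acts by ∂[p,q,r] = [q,r] − [p,r] + [p,q]. For instance
  ∂[5,7,8] = [7,8] − [5,8] + [5,7],
  ∂[1,7,8] = [7,8] − [1,8] + [1,7].
As a 27×18 matrix over Z this has rank 18, with invariant factors (1,1,1,1,1,1,1,1,1,1,1,1,1,1,1,1,1,2).

Reading off H_k = ker ∂_k / im ∂_{k+1}:

  H_0: rank C_0 − rank ∂_1 = 9 − 8 = 1, and the invariant factors of ∂_1 are all 1, so H_0 ≅ Z.
  H_1: rank ker ∂_1 − rank ∂_2 = (27 − 8) − 18 = 1, and ∂_2 has invariant factor 2 > 1, so H_1 ≅ Z ⊕ Z_2.
  H_2: rank ker ∂_2 − rank ∂_3 = (18 − 18) − 0 = 0, and there is no ∂_3, so H_2 ≅ 0.

As a check, the Euler characteristic is 9 − 27 + 18 = 0, which agrees with 1 − 1 + 0 = 0.

H_0 ≅ Z,  H_1 ≅ Z ⊕ Z_2,  H_2 = 0.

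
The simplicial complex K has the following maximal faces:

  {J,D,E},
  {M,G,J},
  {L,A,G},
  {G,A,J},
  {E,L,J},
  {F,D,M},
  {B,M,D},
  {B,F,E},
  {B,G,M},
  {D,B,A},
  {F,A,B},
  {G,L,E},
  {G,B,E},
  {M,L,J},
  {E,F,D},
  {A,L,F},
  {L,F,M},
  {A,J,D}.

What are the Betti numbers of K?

We work with the vertex ordering A < B < D < E < F < G < J < L < M. The simplices of K, each written with vertices in increasing order, are:

  0-simplices (9): A, B, D, E, F, G, J, L, M
  1-simplices (27): AB, AD, AF, AG, AJ, AL, BD, BE, BF, BG, BM, DE, DF, DJ, DM, EF, EG, EJ, EL, FL, FM, GJ, GL, GM, JL, JM, LM
  2-simplices (18): ABD, ABF, ADJ, AFL, AGJ, AGL, BDM, BEF, BEG, BGM, DEF, DEJ, DFM, EGL, EJL, FLM, GJM, JLM

Hence C_0 ≅ Z^9, C_1 ≅ Z^27, C_2 ≅ Z^18.

∂_1: C_1 → C_0 maps an edge to its endpoints' difference, ∂[p,q] = q − p. For instance
  ∂DJ = J − D.
As a 9×27 matrix over Z this has rank 8, with invariant factors (1,1,1,1,1,1,1,1).

∂_2: C_2 → C_1 sends each 2-simplex [p,q,r] to [q,r] − [p,r] + [p,q]. For instance
  ∂ADJ = DJ − AJ + AD,
  ∂GJM = JM − GM + GJ.
This gives a 27×18 integer matrix of rank 18; reducing to Smith normal form yields diagonal entries (1,1,1,1,1,1,1,1,1,1,1,1,1,1,1,1,1,2).

Now H_k = ker ∂_k / im ∂_{k+1}, so:

  H_0: rank C_0 − rank ∂_1 = 9 − 8 = 1, and the invariant factors of ∂_1 are all 1, so H_0 = Z.
  H_1: rank ker ∂_1 − rank ∂_2 = (27 − 8) − 18 = 1, and ∂_2 has invariant factor 2 > 1, so H_1 = Z ⊕ Z/2.
  H_2: rank ker ∂_2 − rank ∂_3 = (18 − 18) − 0 = 0, and there is no ∂_3, so H_2 = 0.

As a check, the Euler characteristic is 9 − 27 + 18 = 0, which agrees with 1 − 1 + 0 = 0.

Hence the Betti numbers are b_0 = 1, b_1 = 1, b_2 = 0.

b_0 = 1, b_1 = 1, b_2 = 0.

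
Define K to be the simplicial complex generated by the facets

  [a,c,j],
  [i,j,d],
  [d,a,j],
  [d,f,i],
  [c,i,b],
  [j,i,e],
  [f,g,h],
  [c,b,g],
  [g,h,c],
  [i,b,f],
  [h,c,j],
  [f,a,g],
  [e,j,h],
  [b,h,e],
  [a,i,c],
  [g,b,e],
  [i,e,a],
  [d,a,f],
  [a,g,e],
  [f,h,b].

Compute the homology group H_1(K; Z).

H_1 ≅ Z × Z/2.

Take the total order a < b < c < d < e < f < g < h < i < j on the vertex set. Then K (dimension 2) consists of the simplices:

  0-simplices (10): a, b, c, d, e, f, g, h, i, j
  1-simplices (30): ac, ad, ae, af, ag, ai, aj, bc, be, bf, bg, bh, bi, cg, ch, ci, cj, df, di, dj, eg, eh, ei, ej, fg, fh, fi, gh, hj, ij
  2-simplices (20): aci, acj, adf, adj, aeg, aei, afg, bcg, bci, beg, beh, bfh, bfi, cgh, chj, dfi, dij, ehj, eij, fgh

so the chain groups are C_0 ≅ Z^10, C_1 ≅ Z^30, C_2 ≅ Z^20.

The boundary map ∂_1: C_1 → C_0 maps an edge to its endpoints' difference, ∂[p,q] = q − p. For instance
  ∂cj = j − c.
This gives a 10×30 integer matrix of rank 9; reducing to Smith normal form yields diagonal entries (1,1,1,1,1,1,1,1,1).

Boundary ∂_2: C_2 → C_1 maps a triangle to the signed sum of its edges. For instance
  ∂bfh = fh − bh + bf,
  ∂bci = ci − bi + bc.
This gives a 30×20 integer matrix of rank 20; reducing to Smith normal form yields diagonal entries (1,1,1,1,1,1,1,1,1,1,1,1,1,1,1,1,1,1,1,2).

From H_k ≅ ker(∂_k) / im(∂_{k+1}) we obtain:

  H_1: rank ker ∂_1 − rank ∂_2 = (30 − 9) − 20 = 1, and ∂_2 has invariant factor 2 > 1, so H_1 = Z × Z/2.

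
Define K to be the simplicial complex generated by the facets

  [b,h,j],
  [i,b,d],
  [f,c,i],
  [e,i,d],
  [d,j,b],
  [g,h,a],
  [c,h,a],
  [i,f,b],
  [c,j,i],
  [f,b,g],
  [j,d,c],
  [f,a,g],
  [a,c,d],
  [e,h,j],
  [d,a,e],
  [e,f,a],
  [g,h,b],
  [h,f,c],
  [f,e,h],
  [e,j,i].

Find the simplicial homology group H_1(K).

K has 10 vertices, 30 edges, 20 triangles.
rank ∂_1 = 9, rank ∂_2 = 20 ⇒ b_1 = 30 − 9 − 20 = 1; ∂_2 has invariant factor(s) [2] giving torsion. So H_1 = Z ⊕ Z/2Z.

H_1 = Z ⊕ Z/2Z.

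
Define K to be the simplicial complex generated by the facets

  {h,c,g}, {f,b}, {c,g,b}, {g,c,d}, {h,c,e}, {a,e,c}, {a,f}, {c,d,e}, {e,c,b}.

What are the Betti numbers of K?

Order the vertices as a < b < c < d < e < f < g < h. Listing each simplex with vertices in this order, K has dimension 2 with simplices:

  0-simplices (8): a, b, c, d, e, f, g, h
  1-simplices (15): ac, ae, af, bc, be, bf, bg, cd, ce, cg, ch, de, dg, eh, gh
  2-simplices (7): ace, bce, bcg, cde, cdg, ceh, cgh

so the chain groups are C_0 ≅ Z^8, C_1 ≅ Z^15, C_2 ≅ Z^7.

The boundary map ∂_1: C_1 → C_0 sends each edge [p,q] (with p < q) to q − p. For instance
  ∂eh = h − e.
As a 8×15 matrix over Z this has rank 7, with invariant factors (1,1,1,1,1,1,1).

Boundary ∂_2: C_2 → C_1 acts by ∂[p,q,r] = [q,r] − [p,r] + [p,q]. For instance
  ∂cde = de − ce + cd,
  ∂bcg = cg − bg + bc.
The resulting 15×7 matrix has rank 7, and its Smith normal form has invariant factors (1,1,1,1,1,1,1).

From H_k ≅ ker(∂_k) / im(∂_{k+1}) we obtain:

  H_0: rank C_0 − rank ∂_1 = 8 − 7 = 1, and the invariant factors of ∂_1 are all 1, so H_0 ≅ Z.
  H_1: rank ker ∂_1 − rank ∂_2 = (15 − 7) − 7 = 1, and the invariant factors of ∂_2 are all 1, so H_1 ≅ Z.
  H_2: rank ker ∂_2 − rank ∂_3 = (7 − 7) − 0 = 0, and there is no ∂_3, so H_2 ≅ 0.

Hence the Betti numbers are b_0 = 1, b_1 = 1, b_2 = 0.

b_0 = 1, b_1 = 1, b_2 = 0.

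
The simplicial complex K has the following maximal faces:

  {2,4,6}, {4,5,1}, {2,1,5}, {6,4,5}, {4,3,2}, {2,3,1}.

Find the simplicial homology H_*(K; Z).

Fix the vertex order 1 < 2 < 3 < 4 < 5 < 6 and write every simplex with vertices in increasing order. Then dim K = 2 and the simplices of K are:

  0-simplices (6): [1], [2], [3], [4], [5], [6]
  1-simplices (12): [1,2], [1,3], [1,4], [1,5], [2,3], [2,4], [2,5], [2,6], [3,4], [4,5], [4,6], [5,6]
  2-simplices (6): [1,2,3], [1,2,5], [1,4,5], [2,3,4], [2,4,6], [4,5,6]

so the chain groups are C_0 ≅ Z^6, C_1 ≅ Z^12, C_2 ≅ Z^6.

The boundary map ∂_1: C_1 → C_0 is given by ∂[p,q] = [q] − [p].
As a 6×12 matrix over Z this has rank 5, with invariant factors (1,1,1,1,1).

The boundary map ∂_2: C_2 → C_1 acts by ∂[p,q,r] = [q,r] − [p,r] + [p,q]. For instance
  ∂[1,2,3] = [2,3] − [1,3] + [1,2],
  ∂[2,4,6] = [4,6] − [2,6] + [2,4].
As a 12×6 matrix over Z this has rank 6, with invariant factors (1,1,1,1,1,1).

From H_k ≅ ker(∂_k) / im(∂_{k+1}) we obtain:

  H_0: rank C_0 − rank ∂_1 = 6 − 5 = 1, and the invariant factors of ∂_1 are all 1, so H_0 ≅ Z.
  H_1: rank ker ∂_1 − rank ∂_2 = (12 − 5) − 6 = 1, and the invariant factors of ∂_2 are all 1, so H_1 ≅ Z.
  H_2: rank ker ∂_2 − rank ∂_3 = (6 − 6) − 0 = 0, and there is no ∂_3, so H_2 ≅ 0.

(K is a triangulation of the cylinder S^1 x I.)

H_0 = Z,  H_1 = Z,  H_2 = 0.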